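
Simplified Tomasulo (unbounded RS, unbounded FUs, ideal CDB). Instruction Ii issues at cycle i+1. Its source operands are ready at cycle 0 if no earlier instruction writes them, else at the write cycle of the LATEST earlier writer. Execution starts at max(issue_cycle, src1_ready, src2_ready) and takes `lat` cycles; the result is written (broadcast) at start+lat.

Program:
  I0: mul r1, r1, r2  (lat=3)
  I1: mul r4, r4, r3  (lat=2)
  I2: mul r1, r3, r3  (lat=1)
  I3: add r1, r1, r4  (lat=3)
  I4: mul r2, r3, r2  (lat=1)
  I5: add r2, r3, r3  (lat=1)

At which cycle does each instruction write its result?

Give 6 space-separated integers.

Answer: 4 4 4 7 6 7

Derivation:
I0 mul r1: issue@1 deps=(None,None) exec_start@1 write@4
I1 mul r4: issue@2 deps=(None,None) exec_start@2 write@4
I2 mul r1: issue@3 deps=(None,None) exec_start@3 write@4
I3 add r1: issue@4 deps=(2,1) exec_start@4 write@7
I4 mul r2: issue@5 deps=(None,None) exec_start@5 write@6
I5 add r2: issue@6 deps=(None,None) exec_start@6 write@7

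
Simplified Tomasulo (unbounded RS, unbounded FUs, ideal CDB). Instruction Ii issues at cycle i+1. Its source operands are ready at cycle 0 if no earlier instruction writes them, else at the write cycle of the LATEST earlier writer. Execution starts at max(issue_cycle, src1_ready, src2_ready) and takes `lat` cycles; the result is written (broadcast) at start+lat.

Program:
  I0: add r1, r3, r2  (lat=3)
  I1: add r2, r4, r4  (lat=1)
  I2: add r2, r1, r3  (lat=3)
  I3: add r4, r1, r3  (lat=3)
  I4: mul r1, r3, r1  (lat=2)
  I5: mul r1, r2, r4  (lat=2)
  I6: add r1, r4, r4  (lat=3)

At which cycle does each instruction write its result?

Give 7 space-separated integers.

I0 add r1: issue@1 deps=(None,None) exec_start@1 write@4
I1 add r2: issue@2 deps=(None,None) exec_start@2 write@3
I2 add r2: issue@3 deps=(0,None) exec_start@4 write@7
I3 add r4: issue@4 deps=(0,None) exec_start@4 write@7
I4 mul r1: issue@5 deps=(None,0) exec_start@5 write@7
I5 mul r1: issue@6 deps=(2,3) exec_start@7 write@9
I6 add r1: issue@7 deps=(3,3) exec_start@7 write@10

Answer: 4 3 7 7 7 9 10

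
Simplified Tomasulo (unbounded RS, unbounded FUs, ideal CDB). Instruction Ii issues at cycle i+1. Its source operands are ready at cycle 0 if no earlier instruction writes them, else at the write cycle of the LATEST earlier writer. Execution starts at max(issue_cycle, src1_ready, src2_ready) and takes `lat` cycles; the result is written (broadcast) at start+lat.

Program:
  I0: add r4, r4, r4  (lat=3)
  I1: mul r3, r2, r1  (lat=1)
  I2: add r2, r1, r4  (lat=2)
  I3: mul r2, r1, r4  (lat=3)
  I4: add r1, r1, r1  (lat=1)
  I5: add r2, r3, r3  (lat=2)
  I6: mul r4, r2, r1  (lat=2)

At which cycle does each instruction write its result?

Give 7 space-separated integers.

Answer: 4 3 6 7 6 8 10

Derivation:
I0 add r4: issue@1 deps=(None,None) exec_start@1 write@4
I1 mul r3: issue@2 deps=(None,None) exec_start@2 write@3
I2 add r2: issue@3 deps=(None,0) exec_start@4 write@6
I3 mul r2: issue@4 deps=(None,0) exec_start@4 write@7
I4 add r1: issue@5 deps=(None,None) exec_start@5 write@6
I5 add r2: issue@6 deps=(1,1) exec_start@6 write@8
I6 mul r4: issue@7 deps=(5,4) exec_start@8 write@10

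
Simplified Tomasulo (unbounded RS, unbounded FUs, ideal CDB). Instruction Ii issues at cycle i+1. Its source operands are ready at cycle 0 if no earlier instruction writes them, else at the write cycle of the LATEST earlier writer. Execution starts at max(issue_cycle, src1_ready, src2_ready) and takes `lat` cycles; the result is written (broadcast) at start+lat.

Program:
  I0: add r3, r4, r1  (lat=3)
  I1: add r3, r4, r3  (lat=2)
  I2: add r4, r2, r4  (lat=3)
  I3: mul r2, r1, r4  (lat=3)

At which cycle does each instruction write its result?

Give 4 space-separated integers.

Answer: 4 6 6 9

Derivation:
I0 add r3: issue@1 deps=(None,None) exec_start@1 write@4
I1 add r3: issue@2 deps=(None,0) exec_start@4 write@6
I2 add r4: issue@3 deps=(None,None) exec_start@3 write@6
I3 mul r2: issue@4 deps=(None,2) exec_start@6 write@9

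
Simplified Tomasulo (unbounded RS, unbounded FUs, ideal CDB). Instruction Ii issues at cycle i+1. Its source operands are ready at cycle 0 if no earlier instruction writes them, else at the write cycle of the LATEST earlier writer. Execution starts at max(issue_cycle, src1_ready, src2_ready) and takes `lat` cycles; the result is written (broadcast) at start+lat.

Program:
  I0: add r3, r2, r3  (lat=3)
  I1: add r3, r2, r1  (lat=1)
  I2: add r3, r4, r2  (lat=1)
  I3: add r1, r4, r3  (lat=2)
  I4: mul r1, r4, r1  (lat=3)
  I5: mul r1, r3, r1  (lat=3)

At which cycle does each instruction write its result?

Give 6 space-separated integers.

Answer: 4 3 4 6 9 12

Derivation:
I0 add r3: issue@1 deps=(None,None) exec_start@1 write@4
I1 add r3: issue@2 deps=(None,None) exec_start@2 write@3
I2 add r3: issue@3 deps=(None,None) exec_start@3 write@4
I3 add r1: issue@4 deps=(None,2) exec_start@4 write@6
I4 mul r1: issue@5 deps=(None,3) exec_start@6 write@9
I5 mul r1: issue@6 deps=(2,4) exec_start@9 write@12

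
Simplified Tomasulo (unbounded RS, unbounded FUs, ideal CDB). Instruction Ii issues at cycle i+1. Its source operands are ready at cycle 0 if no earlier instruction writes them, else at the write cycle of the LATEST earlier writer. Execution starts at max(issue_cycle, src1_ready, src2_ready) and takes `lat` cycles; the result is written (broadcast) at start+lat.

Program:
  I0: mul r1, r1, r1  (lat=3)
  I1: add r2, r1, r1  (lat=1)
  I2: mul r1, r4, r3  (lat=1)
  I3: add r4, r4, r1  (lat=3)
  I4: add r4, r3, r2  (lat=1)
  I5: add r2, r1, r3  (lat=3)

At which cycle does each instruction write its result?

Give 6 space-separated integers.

Answer: 4 5 4 7 6 9

Derivation:
I0 mul r1: issue@1 deps=(None,None) exec_start@1 write@4
I1 add r2: issue@2 deps=(0,0) exec_start@4 write@5
I2 mul r1: issue@3 deps=(None,None) exec_start@3 write@4
I3 add r4: issue@4 deps=(None,2) exec_start@4 write@7
I4 add r4: issue@5 deps=(None,1) exec_start@5 write@6
I5 add r2: issue@6 deps=(2,None) exec_start@6 write@9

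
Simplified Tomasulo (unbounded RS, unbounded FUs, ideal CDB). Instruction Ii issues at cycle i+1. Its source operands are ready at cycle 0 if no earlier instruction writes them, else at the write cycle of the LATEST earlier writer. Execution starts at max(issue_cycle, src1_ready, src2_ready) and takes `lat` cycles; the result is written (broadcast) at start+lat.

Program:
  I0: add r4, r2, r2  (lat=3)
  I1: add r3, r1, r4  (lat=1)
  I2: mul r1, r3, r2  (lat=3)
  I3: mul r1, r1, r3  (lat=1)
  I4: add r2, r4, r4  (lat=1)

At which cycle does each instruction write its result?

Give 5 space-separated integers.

I0 add r4: issue@1 deps=(None,None) exec_start@1 write@4
I1 add r3: issue@2 deps=(None,0) exec_start@4 write@5
I2 mul r1: issue@3 deps=(1,None) exec_start@5 write@8
I3 mul r1: issue@4 deps=(2,1) exec_start@8 write@9
I4 add r2: issue@5 deps=(0,0) exec_start@5 write@6

Answer: 4 5 8 9 6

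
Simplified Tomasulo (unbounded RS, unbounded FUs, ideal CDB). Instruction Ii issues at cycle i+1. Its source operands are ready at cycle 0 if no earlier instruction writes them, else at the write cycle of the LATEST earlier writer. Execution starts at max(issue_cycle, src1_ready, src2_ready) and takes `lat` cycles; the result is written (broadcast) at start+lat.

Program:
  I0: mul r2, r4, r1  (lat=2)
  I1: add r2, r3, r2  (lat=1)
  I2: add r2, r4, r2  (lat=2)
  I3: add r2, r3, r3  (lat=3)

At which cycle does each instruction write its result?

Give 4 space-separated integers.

Answer: 3 4 6 7

Derivation:
I0 mul r2: issue@1 deps=(None,None) exec_start@1 write@3
I1 add r2: issue@2 deps=(None,0) exec_start@3 write@4
I2 add r2: issue@3 deps=(None,1) exec_start@4 write@6
I3 add r2: issue@4 deps=(None,None) exec_start@4 write@7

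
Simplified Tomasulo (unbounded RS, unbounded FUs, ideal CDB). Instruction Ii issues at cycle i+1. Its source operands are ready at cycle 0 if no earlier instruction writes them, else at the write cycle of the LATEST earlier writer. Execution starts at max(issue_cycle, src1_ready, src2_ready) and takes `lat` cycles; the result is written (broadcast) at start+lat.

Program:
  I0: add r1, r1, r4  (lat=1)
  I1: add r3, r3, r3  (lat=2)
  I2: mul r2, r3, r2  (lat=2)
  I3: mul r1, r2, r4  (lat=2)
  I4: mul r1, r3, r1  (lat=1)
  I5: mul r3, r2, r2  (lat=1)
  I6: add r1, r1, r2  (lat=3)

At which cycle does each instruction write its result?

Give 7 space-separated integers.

Answer: 2 4 6 8 9 7 12

Derivation:
I0 add r1: issue@1 deps=(None,None) exec_start@1 write@2
I1 add r3: issue@2 deps=(None,None) exec_start@2 write@4
I2 mul r2: issue@3 deps=(1,None) exec_start@4 write@6
I3 mul r1: issue@4 deps=(2,None) exec_start@6 write@8
I4 mul r1: issue@5 deps=(1,3) exec_start@8 write@9
I5 mul r3: issue@6 deps=(2,2) exec_start@6 write@7
I6 add r1: issue@7 deps=(4,2) exec_start@9 write@12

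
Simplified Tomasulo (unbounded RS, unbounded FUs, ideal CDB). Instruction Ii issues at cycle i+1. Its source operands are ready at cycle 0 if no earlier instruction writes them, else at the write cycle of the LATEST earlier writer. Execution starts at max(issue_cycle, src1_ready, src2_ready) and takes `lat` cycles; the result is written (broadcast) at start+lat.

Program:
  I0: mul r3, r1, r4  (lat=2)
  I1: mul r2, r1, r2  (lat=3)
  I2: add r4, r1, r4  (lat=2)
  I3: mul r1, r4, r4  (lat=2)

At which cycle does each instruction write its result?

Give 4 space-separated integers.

Answer: 3 5 5 7

Derivation:
I0 mul r3: issue@1 deps=(None,None) exec_start@1 write@3
I1 mul r2: issue@2 deps=(None,None) exec_start@2 write@5
I2 add r4: issue@3 deps=(None,None) exec_start@3 write@5
I3 mul r1: issue@4 deps=(2,2) exec_start@5 write@7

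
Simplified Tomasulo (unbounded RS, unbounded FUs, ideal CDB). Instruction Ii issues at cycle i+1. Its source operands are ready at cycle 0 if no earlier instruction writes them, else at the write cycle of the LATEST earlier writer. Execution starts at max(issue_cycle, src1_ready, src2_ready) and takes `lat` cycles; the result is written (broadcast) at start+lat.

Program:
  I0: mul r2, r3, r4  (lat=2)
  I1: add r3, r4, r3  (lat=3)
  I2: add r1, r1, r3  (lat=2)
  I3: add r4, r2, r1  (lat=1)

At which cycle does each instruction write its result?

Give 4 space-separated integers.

Answer: 3 5 7 8

Derivation:
I0 mul r2: issue@1 deps=(None,None) exec_start@1 write@3
I1 add r3: issue@2 deps=(None,None) exec_start@2 write@5
I2 add r1: issue@3 deps=(None,1) exec_start@5 write@7
I3 add r4: issue@4 deps=(0,2) exec_start@7 write@8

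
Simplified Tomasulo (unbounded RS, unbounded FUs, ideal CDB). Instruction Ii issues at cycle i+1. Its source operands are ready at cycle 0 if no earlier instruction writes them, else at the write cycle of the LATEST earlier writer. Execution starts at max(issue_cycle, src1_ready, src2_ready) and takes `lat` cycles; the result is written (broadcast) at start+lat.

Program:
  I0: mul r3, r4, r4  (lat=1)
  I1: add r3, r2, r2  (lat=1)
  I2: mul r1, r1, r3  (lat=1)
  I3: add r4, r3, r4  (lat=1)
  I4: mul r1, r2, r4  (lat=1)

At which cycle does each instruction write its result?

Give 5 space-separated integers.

I0 mul r3: issue@1 deps=(None,None) exec_start@1 write@2
I1 add r3: issue@2 deps=(None,None) exec_start@2 write@3
I2 mul r1: issue@3 deps=(None,1) exec_start@3 write@4
I3 add r4: issue@4 deps=(1,None) exec_start@4 write@5
I4 mul r1: issue@5 deps=(None,3) exec_start@5 write@6

Answer: 2 3 4 5 6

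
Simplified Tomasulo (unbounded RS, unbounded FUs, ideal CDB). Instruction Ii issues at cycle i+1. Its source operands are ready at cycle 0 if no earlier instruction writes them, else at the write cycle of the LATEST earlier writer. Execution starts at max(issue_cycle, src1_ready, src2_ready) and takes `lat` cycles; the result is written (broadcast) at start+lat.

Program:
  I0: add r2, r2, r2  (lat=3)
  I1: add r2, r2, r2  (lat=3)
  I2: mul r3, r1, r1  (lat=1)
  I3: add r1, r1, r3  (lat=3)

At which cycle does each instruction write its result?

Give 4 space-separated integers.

Answer: 4 7 4 7

Derivation:
I0 add r2: issue@1 deps=(None,None) exec_start@1 write@4
I1 add r2: issue@2 deps=(0,0) exec_start@4 write@7
I2 mul r3: issue@3 deps=(None,None) exec_start@3 write@4
I3 add r1: issue@4 deps=(None,2) exec_start@4 write@7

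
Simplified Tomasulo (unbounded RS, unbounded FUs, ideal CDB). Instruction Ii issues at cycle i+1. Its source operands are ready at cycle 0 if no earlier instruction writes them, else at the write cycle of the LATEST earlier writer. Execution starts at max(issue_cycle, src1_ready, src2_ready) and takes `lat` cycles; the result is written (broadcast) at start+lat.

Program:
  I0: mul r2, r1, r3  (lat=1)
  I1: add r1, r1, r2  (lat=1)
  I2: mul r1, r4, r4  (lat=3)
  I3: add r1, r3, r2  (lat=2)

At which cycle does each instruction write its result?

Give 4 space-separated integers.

Answer: 2 3 6 6

Derivation:
I0 mul r2: issue@1 deps=(None,None) exec_start@1 write@2
I1 add r1: issue@2 deps=(None,0) exec_start@2 write@3
I2 mul r1: issue@3 deps=(None,None) exec_start@3 write@6
I3 add r1: issue@4 deps=(None,0) exec_start@4 write@6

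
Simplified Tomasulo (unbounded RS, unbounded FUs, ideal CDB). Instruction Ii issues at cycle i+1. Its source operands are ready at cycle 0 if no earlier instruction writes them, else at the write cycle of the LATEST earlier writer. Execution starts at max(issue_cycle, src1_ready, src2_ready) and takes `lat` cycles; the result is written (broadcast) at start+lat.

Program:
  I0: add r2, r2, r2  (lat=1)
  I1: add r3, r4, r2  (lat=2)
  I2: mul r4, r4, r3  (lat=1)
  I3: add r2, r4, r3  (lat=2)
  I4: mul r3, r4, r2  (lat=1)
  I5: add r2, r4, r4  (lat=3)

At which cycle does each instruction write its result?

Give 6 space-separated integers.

I0 add r2: issue@1 deps=(None,None) exec_start@1 write@2
I1 add r3: issue@2 deps=(None,0) exec_start@2 write@4
I2 mul r4: issue@3 deps=(None,1) exec_start@4 write@5
I3 add r2: issue@4 deps=(2,1) exec_start@5 write@7
I4 mul r3: issue@5 deps=(2,3) exec_start@7 write@8
I5 add r2: issue@6 deps=(2,2) exec_start@6 write@9

Answer: 2 4 5 7 8 9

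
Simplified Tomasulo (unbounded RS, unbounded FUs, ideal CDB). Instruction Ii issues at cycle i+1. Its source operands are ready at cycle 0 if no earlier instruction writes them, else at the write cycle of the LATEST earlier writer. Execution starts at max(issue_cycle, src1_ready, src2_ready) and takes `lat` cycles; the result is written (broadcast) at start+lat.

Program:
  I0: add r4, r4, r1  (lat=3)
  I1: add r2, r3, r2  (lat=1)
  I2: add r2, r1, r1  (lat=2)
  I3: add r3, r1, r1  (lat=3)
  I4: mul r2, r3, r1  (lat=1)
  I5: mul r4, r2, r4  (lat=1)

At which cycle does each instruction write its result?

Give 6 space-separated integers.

Answer: 4 3 5 7 8 9

Derivation:
I0 add r4: issue@1 deps=(None,None) exec_start@1 write@4
I1 add r2: issue@2 deps=(None,None) exec_start@2 write@3
I2 add r2: issue@3 deps=(None,None) exec_start@3 write@5
I3 add r3: issue@4 deps=(None,None) exec_start@4 write@7
I4 mul r2: issue@5 deps=(3,None) exec_start@7 write@8
I5 mul r4: issue@6 deps=(4,0) exec_start@8 write@9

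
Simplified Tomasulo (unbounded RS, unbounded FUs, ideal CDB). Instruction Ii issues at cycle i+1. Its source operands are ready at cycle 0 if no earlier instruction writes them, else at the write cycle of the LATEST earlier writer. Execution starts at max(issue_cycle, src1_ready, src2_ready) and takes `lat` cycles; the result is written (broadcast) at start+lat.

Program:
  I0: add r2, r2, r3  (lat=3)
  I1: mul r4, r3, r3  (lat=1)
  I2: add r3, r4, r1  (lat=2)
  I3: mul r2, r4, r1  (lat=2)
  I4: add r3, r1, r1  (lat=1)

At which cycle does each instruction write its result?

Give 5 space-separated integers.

I0 add r2: issue@1 deps=(None,None) exec_start@1 write@4
I1 mul r4: issue@2 deps=(None,None) exec_start@2 write@3
I2 add r3: issue@3 deps=(1,None) exec_start@3 write@5
I3 mul r2: issue@4 deps=(1,None) exec_start@4 write@6
I4 add r3: issue@5 deps=(None,None) exec_start@5 write@6

Answer: 4 3 5 6 6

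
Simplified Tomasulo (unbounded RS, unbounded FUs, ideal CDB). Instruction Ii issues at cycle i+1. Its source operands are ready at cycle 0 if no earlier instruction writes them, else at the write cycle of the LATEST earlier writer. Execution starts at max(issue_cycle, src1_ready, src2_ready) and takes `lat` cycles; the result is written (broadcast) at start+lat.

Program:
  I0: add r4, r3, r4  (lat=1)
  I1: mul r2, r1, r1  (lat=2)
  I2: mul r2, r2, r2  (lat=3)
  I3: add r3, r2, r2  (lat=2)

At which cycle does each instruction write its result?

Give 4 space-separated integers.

I0 add r4: issue@1 deps=(None,None) exec_start@1 write@2
I1 mul r2: issue@2 deps=(None,None) exec_start@2 write@4
I2 mul r2: issue@3 deps=(1,1) exec_start@4 write@7
I3 add r3: issue@4 deps=(2,2) exec_start@7 write@9

Answer: 2 4 7 9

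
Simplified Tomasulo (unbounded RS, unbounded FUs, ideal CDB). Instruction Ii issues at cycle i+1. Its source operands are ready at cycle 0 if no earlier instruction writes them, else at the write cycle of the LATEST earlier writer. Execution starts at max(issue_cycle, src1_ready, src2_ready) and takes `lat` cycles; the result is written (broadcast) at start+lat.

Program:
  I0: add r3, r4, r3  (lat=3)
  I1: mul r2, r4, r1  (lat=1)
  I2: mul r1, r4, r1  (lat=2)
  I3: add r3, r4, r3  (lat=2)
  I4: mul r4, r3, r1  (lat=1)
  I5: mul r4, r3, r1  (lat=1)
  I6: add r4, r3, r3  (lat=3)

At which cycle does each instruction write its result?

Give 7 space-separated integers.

I0 add r3: issue@1 deps=(None,None) exec_start@1 write@4
I1 mul r2: issue@2 deps=(None,None) exec_start@2 write@3
I2 mul r1: issue@3 deps=(None,None) exec_start@3 write@5
I3 add r3: issue@4 deps=(None,0) exec_start@4 write@6
I4 mul r4: issue@5 deps=(3,2) exec_start@6 write@7
I5 mul r4: issue@6 deps=(3,2) exec_start@6 write@7
I6 add r4: issue@7 deps=(3,3) exec_start@7 write@10

Answer: 4 3 5 6 7 7 10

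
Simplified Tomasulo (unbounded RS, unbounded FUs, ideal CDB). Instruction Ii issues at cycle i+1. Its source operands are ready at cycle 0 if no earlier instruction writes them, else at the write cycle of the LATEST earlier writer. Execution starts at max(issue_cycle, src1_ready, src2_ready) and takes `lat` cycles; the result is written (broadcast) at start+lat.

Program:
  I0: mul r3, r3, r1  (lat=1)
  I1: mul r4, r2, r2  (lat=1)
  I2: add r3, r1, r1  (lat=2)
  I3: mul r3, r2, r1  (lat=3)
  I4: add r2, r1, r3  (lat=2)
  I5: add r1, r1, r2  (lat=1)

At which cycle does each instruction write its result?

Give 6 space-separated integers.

I0 mul r3: issue@1 deps=(None,None) exec_start@1 write@2
I1 mul r4: issue@2 deps=(None,None) exec_start@2 write@3
I2 add r3: issue@3 deps=(None,None) exec_start@3 write@5
I3 mul r3: issue@4 deps=(None,None) exec_start@4 write@7
I4 add r2: issue@5 deps=(None,3) exec_start@7 write@9
I5 add r1: issue@6 deps=(None,4) exec_start@9 write@10

Answer: 2 3 5 7 9 10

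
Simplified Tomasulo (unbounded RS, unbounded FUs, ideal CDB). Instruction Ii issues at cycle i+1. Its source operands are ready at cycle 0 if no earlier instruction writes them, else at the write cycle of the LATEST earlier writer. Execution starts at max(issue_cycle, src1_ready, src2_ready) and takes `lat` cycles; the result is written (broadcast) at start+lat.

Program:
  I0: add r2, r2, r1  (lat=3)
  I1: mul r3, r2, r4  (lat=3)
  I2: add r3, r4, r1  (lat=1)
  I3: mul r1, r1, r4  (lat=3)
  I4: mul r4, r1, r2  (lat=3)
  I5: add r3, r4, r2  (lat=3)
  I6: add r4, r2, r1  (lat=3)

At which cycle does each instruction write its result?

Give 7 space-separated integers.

Answer: 4 7 4 7 10 13 10

Derivation:
I0 add r2: issue@1 deps=(None,None) exec_start@1 write@4
I1 mul r3: issue@2 deps=(0,None) exec_start@4 write@7
I2 add r3: issue@3 deps=(None,None) exec_start@3 write@4
I3 mul r1: issue@4 deps=(None,None) exec_start@4 write@7
I4 mul r4: issue@5 deps=(3,0) exec_start@7 write@10
I5 add r3: issue@6 deps=(4,0) exec_start@10 write@13
I6 add r4: issue@7 deps=(0,3) exec_start@7 write@10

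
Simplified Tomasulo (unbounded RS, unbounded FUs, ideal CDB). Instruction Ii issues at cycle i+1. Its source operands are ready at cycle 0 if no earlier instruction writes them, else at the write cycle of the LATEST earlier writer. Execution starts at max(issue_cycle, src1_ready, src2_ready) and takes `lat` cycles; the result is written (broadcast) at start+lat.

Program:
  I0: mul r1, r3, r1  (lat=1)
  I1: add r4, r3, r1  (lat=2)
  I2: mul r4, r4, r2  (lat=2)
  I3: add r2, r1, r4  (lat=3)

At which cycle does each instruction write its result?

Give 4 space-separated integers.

Answer: 2 4 6 9

Derivation:
I0 mul r1: issue@1 deps=(None,None) exec_start@1 write@2
I1 add r4: issue@2 deps=(None,0) exec_start@2 write@4
I2 mul r4: issue@3 deps=(1,None) exec_start@4 write@6
I3 add r2: issue@4 deps=(0,2) exec_start@6 write@9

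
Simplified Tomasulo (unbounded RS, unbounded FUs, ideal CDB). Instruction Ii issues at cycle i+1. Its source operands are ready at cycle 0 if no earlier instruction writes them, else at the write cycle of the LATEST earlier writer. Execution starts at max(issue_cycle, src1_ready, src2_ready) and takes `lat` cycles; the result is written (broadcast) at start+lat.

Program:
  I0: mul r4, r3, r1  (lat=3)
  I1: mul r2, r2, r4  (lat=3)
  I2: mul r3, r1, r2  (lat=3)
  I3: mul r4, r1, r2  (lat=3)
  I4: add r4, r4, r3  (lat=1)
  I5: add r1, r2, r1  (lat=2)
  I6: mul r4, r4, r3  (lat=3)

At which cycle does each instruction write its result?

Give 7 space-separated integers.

I0 mul r4: issue@1 deps=(None,None) exec_start@1 write@4
I1 mul r2: issue@2 deps=(None,0) exec_start@4 write@7
I2 mul r3: issue@3 deps=(None,1) exec_start@7 write@10
I3 mul r4: issue@4 deps=(None,1) exec_start@7 write@10
I4 add r4: issue@5 deps=(3,2) exec_start@10 write@11
I5 add r1: issue@6 deps=(1,None) exec_start@7 write@9
I6 mul r4: issue@7 deps=(4,2) exec_start@11 write@14

Answer: 4 7 10 10 11 9 14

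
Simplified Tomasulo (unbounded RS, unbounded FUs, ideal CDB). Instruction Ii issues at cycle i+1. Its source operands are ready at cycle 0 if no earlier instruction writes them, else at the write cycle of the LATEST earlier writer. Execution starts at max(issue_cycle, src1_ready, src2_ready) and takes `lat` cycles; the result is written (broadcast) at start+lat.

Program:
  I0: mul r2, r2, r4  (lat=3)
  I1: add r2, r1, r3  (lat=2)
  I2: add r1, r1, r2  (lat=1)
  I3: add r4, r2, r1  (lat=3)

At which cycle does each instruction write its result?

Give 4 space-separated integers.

Answer: 4 4 5 8

Derivation:
I0 mul r2: issue@1 deps=(None,None) exec_start@1 write@4
I1 add r2: issue@2 deps=(None,None) exec_start@2 write@4
I2 add r1: issue@3 deps=(None,1) exec_start@4 write@5
I3 add r4: issue@4 deps=(1,2) exec_start@5 write@8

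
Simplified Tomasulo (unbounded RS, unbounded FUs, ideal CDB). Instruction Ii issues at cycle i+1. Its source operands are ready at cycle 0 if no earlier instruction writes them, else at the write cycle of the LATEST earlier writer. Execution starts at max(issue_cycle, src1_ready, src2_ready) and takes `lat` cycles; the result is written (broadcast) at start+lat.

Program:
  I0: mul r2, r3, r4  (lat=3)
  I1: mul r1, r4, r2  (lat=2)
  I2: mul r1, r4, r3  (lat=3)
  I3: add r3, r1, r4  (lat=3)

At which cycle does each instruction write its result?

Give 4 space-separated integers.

Answer: 4 6 6 9

Derivation:
I0 mul r2: issue@1 deps=(None,None) exec_start@1 write@4
I1 mul r1: issue@2 deps=(None,0) exec_start@4 write@6
I2 mul r1: issue@3 deps=(None,None) exec_start@3 write@6
I3 add r3: issue@4 deps=(2,None) exec_start@6 write@9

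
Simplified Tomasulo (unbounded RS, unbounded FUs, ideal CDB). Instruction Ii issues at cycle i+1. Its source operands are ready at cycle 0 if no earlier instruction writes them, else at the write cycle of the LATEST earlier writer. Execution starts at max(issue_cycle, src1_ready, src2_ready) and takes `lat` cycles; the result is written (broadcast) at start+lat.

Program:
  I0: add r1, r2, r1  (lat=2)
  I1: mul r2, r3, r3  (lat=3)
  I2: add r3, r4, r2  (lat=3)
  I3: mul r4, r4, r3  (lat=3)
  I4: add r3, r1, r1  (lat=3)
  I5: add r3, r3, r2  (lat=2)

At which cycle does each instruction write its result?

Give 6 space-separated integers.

Answer: 3 5 8 11 8 10

Derivation:
I0 add r1: issue@1 deps=(None,None) exec_start@1 write@3
I1 mul r2: issue@2 deps=(None,None) exec_start@2 write@5
I2 add r3: issue@3 deps=(None,1) exec_start@5 write@8
I3 mul r4: issue@4 deps=(None,2) exec_start@8 write@11
I4 add r3: issue@5 deps=(0,0) exec_start@5 write@8
I5 add r3: issue@6 deps=(4,1) exec_start@8 write@10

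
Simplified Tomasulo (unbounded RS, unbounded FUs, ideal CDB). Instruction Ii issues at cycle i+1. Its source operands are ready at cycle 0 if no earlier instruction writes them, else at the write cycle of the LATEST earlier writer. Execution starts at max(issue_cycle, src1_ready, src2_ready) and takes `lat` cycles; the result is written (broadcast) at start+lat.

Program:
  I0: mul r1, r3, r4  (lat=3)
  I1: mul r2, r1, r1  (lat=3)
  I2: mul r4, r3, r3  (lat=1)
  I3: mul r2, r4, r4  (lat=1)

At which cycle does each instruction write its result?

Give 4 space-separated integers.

I0 mul r1: issue@1 deps=(None,None) exec_start@1 write@4
I1 mul r2: issue@2 deps=(0,0) exec_start@4 write@7
I2 mul r4: issue@3 deps=(None,None) exec_start@3 write@4
I3 mul r2: issue@4 deps=(2,2) exec_start@4 write@5

Answer: 4 7 4 5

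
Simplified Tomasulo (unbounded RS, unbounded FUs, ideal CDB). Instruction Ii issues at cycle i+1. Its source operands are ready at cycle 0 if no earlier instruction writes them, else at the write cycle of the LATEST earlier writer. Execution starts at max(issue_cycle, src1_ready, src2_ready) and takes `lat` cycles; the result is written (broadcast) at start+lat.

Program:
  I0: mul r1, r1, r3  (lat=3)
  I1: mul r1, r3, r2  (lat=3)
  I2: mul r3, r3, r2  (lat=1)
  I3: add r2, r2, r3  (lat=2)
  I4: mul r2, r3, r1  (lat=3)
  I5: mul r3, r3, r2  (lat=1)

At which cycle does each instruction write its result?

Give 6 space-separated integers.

Answer: 4 5 4 6 8 9

Derivation:
I0 mul r1: issue@1 deps=(None,None) exec_start@1 write@4
I1 mul r1: issue@2 deps=(None,None) exec_start@2 write@5
I2 mul r3: issue@3 deps=(None,None) exec_start@3 write@4
I3 add r2: issue@4 deps=(None,2) exec_start@4 write@6
I4 mul r2: issue@5 deps=(2,1) exec_start@5 write@8
I5 mul r3: issue@6 deps=(2,4) exec_start@8 write@9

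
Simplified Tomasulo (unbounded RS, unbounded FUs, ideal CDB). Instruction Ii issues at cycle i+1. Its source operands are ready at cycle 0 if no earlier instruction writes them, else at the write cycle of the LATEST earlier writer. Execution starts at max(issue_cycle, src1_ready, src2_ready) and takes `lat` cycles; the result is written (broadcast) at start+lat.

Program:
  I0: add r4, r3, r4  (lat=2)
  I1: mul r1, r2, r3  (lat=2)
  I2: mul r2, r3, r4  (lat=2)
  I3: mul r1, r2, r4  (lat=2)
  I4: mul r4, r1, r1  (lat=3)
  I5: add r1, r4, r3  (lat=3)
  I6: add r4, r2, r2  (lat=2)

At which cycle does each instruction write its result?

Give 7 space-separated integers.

I0 add r4: issue@1 deps=(None,None) exec_start@1 write@3
I1 mul r1: issue@2 deps=(None,None) exec_start@2 write@4
I2 mul r2: issue@3 deps=(None,0) exec_start@3 write@5
I3 mul r1: issue@4 deps=(2,0) exec_start@5 write@7
I4 mul r4: issue@5 deps=(3,3) exec_start@7 write@10
I5 add r1: issue@6 deps=(4,None) exec_start@10 write@13
I6 add r4: issue@7 deps=(2,2) exec_start@7 write@9

Answer: 3 4 5 7 10 13 9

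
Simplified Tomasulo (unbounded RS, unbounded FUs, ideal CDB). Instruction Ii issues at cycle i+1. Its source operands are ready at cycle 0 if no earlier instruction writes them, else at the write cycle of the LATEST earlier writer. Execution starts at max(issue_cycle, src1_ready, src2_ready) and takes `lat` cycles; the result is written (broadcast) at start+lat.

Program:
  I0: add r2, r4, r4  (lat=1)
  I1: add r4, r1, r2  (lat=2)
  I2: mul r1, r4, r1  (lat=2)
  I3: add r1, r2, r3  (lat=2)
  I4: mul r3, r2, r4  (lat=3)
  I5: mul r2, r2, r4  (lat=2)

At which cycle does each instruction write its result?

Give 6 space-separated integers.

I0 add r2: issue@1 deps=(None,None) exec_start@1 write@2
I1 add r4: issue@2 deps=(None,0) exec_start@2 write@4
I2 mul r1: issue@3 deps=(1,None) exec_start@4 write@6
I3 add r1: issue@4 deps=(0,None) exec_start@4 write@6
I4 mul r3: issue@5 deps=(0,1) exec_start@5 write@8
I5 mul r2: issue@6 deps=(0,1) exec_start@6 write@8

Answer: 2 4 6 6 8 8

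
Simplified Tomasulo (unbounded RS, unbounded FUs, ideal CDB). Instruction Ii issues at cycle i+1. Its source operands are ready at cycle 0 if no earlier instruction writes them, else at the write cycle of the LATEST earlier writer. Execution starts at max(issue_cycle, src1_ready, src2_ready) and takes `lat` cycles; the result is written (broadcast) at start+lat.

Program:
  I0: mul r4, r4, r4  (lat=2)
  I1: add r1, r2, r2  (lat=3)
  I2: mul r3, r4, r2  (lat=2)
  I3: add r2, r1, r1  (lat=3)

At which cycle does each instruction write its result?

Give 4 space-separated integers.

I0 mul r4: issue@1 deps=(None,None) exec_start@1 write@3
I1 add r1: issue@2 deps=(None,None) exec_start@2 write@5
I2 mul r3: issue@3 deps=(0,None) exec_start@3 write@5
I3 add r2: issue@4 deps=(1,1) exec_start@5 write@8

Answer: 3 5 5 8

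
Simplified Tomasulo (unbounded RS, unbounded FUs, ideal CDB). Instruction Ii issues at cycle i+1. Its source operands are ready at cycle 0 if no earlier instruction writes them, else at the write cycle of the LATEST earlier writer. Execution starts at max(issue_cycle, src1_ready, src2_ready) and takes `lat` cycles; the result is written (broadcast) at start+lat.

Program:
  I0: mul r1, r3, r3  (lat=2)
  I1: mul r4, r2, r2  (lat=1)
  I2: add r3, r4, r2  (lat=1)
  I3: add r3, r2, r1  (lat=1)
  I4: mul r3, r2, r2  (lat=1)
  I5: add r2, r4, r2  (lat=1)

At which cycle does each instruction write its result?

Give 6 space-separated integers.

Answer: 3 3 4 5 6 7

Derivation:
I0 mul r1: issue@1 deps=(None,None) exec_start@1 write@3
I1 mul r4: issue@2 deps=(None,None) exec_start@2 write@3
I2 add r3: issue@3 deps=(1,None) exec_start@3 write@4
I3 add r3: issue@4 deps=(None,0) exec_start@4 write@5
I4 mul r3: issue@5 deps=(None,None) exec_start@5 write@6
I5 add r2: issue@6 deps=(1,None) exec_start@6 write@7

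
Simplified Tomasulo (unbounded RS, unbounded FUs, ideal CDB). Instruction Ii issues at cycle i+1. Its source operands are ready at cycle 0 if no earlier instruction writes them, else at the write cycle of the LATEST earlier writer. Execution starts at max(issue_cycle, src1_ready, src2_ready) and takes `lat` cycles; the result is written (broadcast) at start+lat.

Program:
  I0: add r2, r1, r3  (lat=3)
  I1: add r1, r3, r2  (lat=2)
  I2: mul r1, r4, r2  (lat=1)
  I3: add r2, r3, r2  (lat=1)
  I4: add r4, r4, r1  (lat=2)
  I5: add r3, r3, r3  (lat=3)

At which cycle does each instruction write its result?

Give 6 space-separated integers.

Answer: 4 6 5 5 7 9

Derivation:
I0 add r2: issue@1 deps=(None,None) exec_start@1 write@4
I1 add r1: issue@2 deps=(None,0) exec_start@4 write@6
I2 mul r1: issue@3 deps=(None,0) exec_start@4 write@5
I3 add r2: issue@4 deps=(None,0) exec_start@4 write@5
I4 add r4: issue@5 deps=(None,2) exec_start@5 write@7
I5 add r3: issue@6 deps=(None,None) exec_start@6 write@9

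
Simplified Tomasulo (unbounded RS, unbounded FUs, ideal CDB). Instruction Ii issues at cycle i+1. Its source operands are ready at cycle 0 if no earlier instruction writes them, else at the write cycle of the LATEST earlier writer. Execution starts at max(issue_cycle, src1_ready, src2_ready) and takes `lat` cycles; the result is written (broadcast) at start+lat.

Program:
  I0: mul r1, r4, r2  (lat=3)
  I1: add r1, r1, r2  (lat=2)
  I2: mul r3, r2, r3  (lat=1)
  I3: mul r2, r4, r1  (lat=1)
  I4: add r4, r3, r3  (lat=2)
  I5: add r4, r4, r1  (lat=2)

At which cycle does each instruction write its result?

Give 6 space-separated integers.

Answer: 4 6 4 7 7 9

Derivation:
I0 mul r1: issue@1 deps=(None,None) exec_start@1 write@4
I1 add r1: issue@2 deps=(0,None) exec_start@4 write@6
I2 mul r3: issue@3 deps=(None,None) exec_start@3 write@4
I3 mul r2: issue@4 deps=(None,1) exec_start@6 write@7
I4 add r4: issue@5 deps=(2,2) exec_start@5 write@7
I5 add r4: issue@6 deps=(4,1) exec_start@7 write@9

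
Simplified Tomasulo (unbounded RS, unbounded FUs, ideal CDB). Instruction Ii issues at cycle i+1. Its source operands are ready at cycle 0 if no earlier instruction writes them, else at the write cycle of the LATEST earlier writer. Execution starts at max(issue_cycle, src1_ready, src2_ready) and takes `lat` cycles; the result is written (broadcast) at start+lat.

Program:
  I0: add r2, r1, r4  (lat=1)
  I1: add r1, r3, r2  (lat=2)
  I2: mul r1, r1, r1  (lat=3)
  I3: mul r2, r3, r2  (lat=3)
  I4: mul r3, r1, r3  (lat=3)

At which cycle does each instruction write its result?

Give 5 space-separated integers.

I0 add r2: issue@1 deps=(None,None) exec_start@1 write@2
I1 add r1: issue@2 deps=(None,0) exec_start@2 write@4
I2 mul r1: issue@3 deps=(1,1) exec_start@4 write@7
I3 mul r2: issue@4 deps=(None,0) exec_start@4 write@7
I4 mul r3: issue@5 deps=(2,None) exec_start@7 write@10

Answer: 2 4 7 7 10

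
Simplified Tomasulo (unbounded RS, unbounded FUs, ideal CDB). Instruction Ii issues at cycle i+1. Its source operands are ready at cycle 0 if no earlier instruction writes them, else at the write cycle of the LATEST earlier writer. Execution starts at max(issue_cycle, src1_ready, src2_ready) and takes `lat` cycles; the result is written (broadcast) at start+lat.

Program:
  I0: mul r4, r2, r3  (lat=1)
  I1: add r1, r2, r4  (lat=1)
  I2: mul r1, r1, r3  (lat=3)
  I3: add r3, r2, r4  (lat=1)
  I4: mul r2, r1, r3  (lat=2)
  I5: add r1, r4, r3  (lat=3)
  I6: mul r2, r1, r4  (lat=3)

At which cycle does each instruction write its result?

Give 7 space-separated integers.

Answer: 2 3 6 5 8 9 12

Derivation:
I0 mul r4: issue@1 deps=(None,None) exec_start@1 write@2
I1 add r1: issue@2 deps=(None,0) exec_start@2 write@3
I2 mul r1: issue@3 deps=(1,None) exec_start@3 write@6
I3 add r3: issue@4 deps=(None,0) exec_start@4 write@5
I4 mul r2: issue@5 deps=(2,3) exec_start@6 write@8
I5 add r1: issue@6 deps=(0,3) exec_start@6 write@9
I6 mul r2: issue@7 deps=(5,0) exec_start@9 write@12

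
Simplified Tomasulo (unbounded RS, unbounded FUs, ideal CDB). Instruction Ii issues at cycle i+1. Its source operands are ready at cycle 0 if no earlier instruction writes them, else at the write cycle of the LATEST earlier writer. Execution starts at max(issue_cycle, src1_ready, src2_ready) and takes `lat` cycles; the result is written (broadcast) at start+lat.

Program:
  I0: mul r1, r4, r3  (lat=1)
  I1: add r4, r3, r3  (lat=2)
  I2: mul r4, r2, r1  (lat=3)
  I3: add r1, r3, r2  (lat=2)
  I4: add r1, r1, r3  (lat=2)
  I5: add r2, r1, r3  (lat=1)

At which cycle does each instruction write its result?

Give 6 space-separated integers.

I0 mul r1: issue@1 deps=(None,None) exec_start@1 write@2
I1 add r4: issue@2 deps=(None,None) exec_start@2 write@4
I2 mul r4: issue@3 deps=(None,0) exec_start@3 write@6
I3 add r1: issue@4 deps=(None,None) exec_start@4 write@6
I4 add r1: issue@5 deps=(3,None) exec_start@6 write@8
I5 add r2: issue@6 deps=(4,None) exec_start@8 write@9

Answer: 2 4 6 6 8 9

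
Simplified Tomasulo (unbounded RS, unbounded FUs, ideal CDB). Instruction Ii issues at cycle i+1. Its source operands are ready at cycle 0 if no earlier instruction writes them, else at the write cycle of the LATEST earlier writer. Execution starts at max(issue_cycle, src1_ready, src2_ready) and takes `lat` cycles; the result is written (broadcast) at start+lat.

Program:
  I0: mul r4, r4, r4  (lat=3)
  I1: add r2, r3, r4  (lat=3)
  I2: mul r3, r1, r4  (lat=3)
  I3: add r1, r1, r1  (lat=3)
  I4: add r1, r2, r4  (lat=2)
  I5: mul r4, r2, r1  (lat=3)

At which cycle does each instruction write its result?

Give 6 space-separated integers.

Answer: 4 7 7 7 9 12

Derivation:
I0 mul r4: issue@1 deps=(None,None) exec_start@1 write@4
I1 add r2: issue@2 deps=(None,0) exec_start@4 write@7
I2 mul r3: issue@3 deps=(None,0) exec_start@4 write@7
I3 add r1: issue@4 deps=(None,None) exec_start@4 write@7
I4 add r1: issue@5 deps=(1,0) exec_start@7 write@9
I5 mul r4: issue@6 deps=(1,4) exec_start@9 write@12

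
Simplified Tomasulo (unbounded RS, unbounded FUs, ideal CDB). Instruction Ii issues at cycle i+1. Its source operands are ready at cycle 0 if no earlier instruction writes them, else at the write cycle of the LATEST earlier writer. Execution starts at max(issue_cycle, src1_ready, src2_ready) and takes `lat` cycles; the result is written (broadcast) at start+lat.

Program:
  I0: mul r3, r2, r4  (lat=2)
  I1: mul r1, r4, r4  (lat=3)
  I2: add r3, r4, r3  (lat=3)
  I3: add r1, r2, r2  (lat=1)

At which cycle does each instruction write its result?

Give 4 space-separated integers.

Answer: 3 5 6 5

Derivation:
I0 mul r3: issue@1 deps=(None,None) exec_start@1 write@3
I1 mul r1: issue@2 deps=(None,None) exec_start@2 write@5
I2 add r3: issue@3 deps=(None,0) exec_start@3 write@6
I3 add r1: issue@4 deps=(None,None) exec_start@4 write@5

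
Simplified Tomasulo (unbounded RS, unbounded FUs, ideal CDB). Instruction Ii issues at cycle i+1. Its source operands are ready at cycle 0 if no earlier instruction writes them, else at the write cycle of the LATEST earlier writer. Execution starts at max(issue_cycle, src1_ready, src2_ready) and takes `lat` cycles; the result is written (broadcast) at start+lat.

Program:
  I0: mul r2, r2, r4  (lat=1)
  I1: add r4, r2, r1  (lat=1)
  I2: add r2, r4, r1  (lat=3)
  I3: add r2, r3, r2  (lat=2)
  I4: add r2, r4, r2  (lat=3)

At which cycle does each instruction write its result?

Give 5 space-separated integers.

I0 mul r2: issue@1 deps=(None,None) exec_start@1 write@2
I1 add r4: issue@2 deps=(0,None) exec_start@2 write@3
I2 add r2: issue@3 deps=(1,None) exec_start@3 write@6
I3 add r2: issue@4 deps=(None,2) exec_start@6 write@8
I4 add r2: issue@5 deps=(1,3) exec_start@8 write@11

Answer: 2 3 6 8 11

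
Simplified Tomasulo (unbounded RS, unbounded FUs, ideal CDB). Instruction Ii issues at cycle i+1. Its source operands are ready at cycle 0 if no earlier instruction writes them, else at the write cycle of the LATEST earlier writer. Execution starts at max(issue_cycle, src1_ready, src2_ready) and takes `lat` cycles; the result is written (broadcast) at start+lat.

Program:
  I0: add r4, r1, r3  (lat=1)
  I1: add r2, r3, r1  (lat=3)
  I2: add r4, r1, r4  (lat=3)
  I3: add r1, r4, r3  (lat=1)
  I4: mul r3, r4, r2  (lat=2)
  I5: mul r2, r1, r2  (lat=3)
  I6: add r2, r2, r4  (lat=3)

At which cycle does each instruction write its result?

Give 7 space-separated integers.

Answer: 2 5 6 7 8 10 13

Derivation:
I0 add r4: issue@1 deps=(None,None) exec_start@1 write@2
I1 add r2: issue@2 deps=(None,None) exec_start@2 write@5
I2 add r4: issue@3 deps=(None,0) exec_start@3 write@6
I3 add r1: issue@4 deps=(2,None) exec_start@6 write@7
I4 mul r3: issue@5 deps=(2,1) exec_start@6 write@8
I5 mul r2: issue@6 deps=(3,1) exec_start@7 write@10
I6 add r2: issue@7 deps=(5,2) exec_start@10 write@13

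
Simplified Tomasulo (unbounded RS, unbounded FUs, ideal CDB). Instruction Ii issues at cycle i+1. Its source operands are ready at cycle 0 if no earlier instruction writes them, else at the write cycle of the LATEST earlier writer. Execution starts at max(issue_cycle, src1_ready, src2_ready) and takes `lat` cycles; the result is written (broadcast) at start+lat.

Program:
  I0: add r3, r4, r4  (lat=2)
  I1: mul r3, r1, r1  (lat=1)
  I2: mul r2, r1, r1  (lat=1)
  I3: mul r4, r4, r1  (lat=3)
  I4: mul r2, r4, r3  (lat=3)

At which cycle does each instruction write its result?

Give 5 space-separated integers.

Answer: 3 3 4 7 10

Derivation:
I0 add r3: issue@1 deps=(None,None) exec_start@1 write@3
I1 mul r3: issue@2 deps=(None,None) exec_start@2 write@3
I2 mul r2: issue@3 deps=(None,None) exec_start@3 write@4
I3 mul r4: issue@4 deps=(None,None) exec_start@4 write@7
I4 mul r2: issue@5 deps=(3,1) exec_start@7 write@10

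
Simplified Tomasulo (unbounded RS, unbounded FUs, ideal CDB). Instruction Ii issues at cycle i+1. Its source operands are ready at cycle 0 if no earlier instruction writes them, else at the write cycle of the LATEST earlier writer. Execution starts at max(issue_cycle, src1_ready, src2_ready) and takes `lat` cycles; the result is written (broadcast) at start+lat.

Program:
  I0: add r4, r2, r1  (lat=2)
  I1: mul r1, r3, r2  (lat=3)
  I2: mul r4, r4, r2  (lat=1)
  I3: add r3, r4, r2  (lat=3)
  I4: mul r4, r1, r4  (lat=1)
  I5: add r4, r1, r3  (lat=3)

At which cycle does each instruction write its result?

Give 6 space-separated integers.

Answer: 3 5 4 7 6 10

Derivation:
I0 add r4: issue@1 deps=(None,None) exec_start@1 write@3
I1 mul r1: issue@2 deps=(None,None) exec_start@2 write@5
I2 mul r4: issue@3 deps=(0,None) exec_start@3 write@4
I3 add r3: issue@4 deps=(2,None) exec_start@4 write@7
I4 mul r4: issue@5 deps=(1,2) exec_start@5 write@6
I5 add r4: issue@6 deps=(1,3) exec_start@7 write@10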